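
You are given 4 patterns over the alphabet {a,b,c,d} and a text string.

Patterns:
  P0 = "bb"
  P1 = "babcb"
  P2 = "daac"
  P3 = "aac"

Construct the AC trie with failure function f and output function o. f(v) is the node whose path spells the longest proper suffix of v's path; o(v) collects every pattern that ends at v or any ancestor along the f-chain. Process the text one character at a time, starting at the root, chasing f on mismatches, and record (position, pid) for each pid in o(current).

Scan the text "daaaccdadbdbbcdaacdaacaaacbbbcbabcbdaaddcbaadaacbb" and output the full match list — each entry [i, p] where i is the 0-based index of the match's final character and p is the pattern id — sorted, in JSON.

Build:
Trie nodes:
  n0 'ε': a→11 b→1 d→7
  n1 'b': a→3 b→2
  n2 'bb': ·  [P0 ends]
  n3 'ba': b→4
  n4 'bab': c→5
  n5 'babc': b→6
  n6 'babcb': ·  [P1 ends]
  n7 'd': a→8
  n8 'da': a→9
  n9 'daa': c→10
  n10 'daac': ·  [P2 ends]
  n11 'a': a→12
  n12 'aa': c→13
  n13 'aac': ·  [P3 ends]

Failure links (BFS by depth):
  n1('b'): parent n0 fail=0; on 'b' 0 → fail=0;  out ∅∪∅=∅
  n7('d'): parent n0 fail=0; on 'd' 0 → fail=0;  out ∅∪∅=∅
  n11('a'): parent n0 fail=0; on 'a' 0 → fail=0;  out ∅∪∅=∅
  n2('bb'): parent n1 fail=0; on 'b' 0 → fail=1;  out {0}∪∅={0}
  n3('ba'): parent n1 fail=0; on 'a' 0 → fail=11;  out ∅∪∅=∅
  n8('da'): parent n7 fail=0; on 'a' 0 → fail=11;  out ∅∪∅=∅
  n12('aa'): parent n11 fail=0; on 'a' 0 → fail=11;  out ∅∪∅=∅
  n4('bab'): parent n3 fail=11; on 'b' 11→0 → fail=1;  out ∅∪∅=∅
  n9('daa'): parent n8 fail=11; on 'a' 11 → fail=12;  out ∅∪∅=∅
  n13('aac'): parent n12 fail=11; on 'c' 11→0 → fail=0;  out {3}∪∅={3}
  n5('babc'): parent n4 fail=1; on 'c' 1→0 → fail=0;  out ∅∪∅=∅
  n10('daac'): parent n9 fail=12; on 'c' 12 → fail=13;  out {2}∪{3}={2,3}
  n6('babcb'): parent n5 fail=0; on 'b' 0 → fail=1;  out {1}∪∅={1}

Scan:
pos 0 'd': at 7
pos 1 'a': at 8
pos 2 'a': at 9
pos 3 'a': at 12 (via fail)
pos 4 'c': at 13  → match P3@[2:4]
pos 5 'c': at 0 (via fail)
pos 6 'd': at 7
pos 7 'a': at 8
pos 8 'd': at 7 (via fail)
pos 9 'b': at 1 (via fail)
pos 10 'd': at 7 (via fail)
pos 11 'b': at 1 (via fail)
pos 12 'b': at 2  → match P0@[11:12]
pos 13 'c': at 0 (via fail)
pos 14 'd': at 7
pos 15 'a': at 8
pos 16 'a': at 9
pos 17 'c': at 10  → match P2@[14:17],P3@[15:17]
pos 18 'd': at 7 (via fail)
pos 19 'a': at 8
pos 20 'a': at 9
pos 21 'c': at 10  → match P2@[18:21],P3@[19:21]
pos 22 'a': at 11 (via fail)
pos 23 'a': at 12
pos 24 'a': at 12 (via fail)
pos 25 'c': at 13  → match P3@[23:25]
pos 26 'b': at 1 (via fail)
pos 27 'b': at 2  → match P0@[26:27]
pos 28 'b': at 2 (via fail)  → match P0@[27:28]
pos 29 'c': at 0 (via fail)
pos 30 'b': at 1
pos 31 'a': at 3
pos 32 'b': at 4
pos 33 'c': at 5
pos 34 'b': at 6  → match P1@[30:34]
pos 35 'd': at 7 (via fail)
pos 36 'a': at 8
pos 37 'a': at 9
pos 38 'd': at 7 (via fail)
pos 39 'd': at 7 (via fail)
pos 40 'c': at 0 (via fail)
pos 41 'b': at 1
pos 42 'a': at 3
pos 43 'a': at 12 (via fail)
pos 44 'd': at 7 (via fail)
pos 45 'a': at 8
pos 46 'a': at 9
pos 47 'c': at 10  → match P2@[44:47],P3@[45:47]
pos 48 'b': at 1 (via fail)
pos 49 'b': at 2  → match P0@[48:49]

All matches (sorted): [[4,3],[12,0],[17,2],[17,3],[21,2],[21,3],[25,3],[27,0],[28,0],[34,1],[47,2],[47,3],[49,0]]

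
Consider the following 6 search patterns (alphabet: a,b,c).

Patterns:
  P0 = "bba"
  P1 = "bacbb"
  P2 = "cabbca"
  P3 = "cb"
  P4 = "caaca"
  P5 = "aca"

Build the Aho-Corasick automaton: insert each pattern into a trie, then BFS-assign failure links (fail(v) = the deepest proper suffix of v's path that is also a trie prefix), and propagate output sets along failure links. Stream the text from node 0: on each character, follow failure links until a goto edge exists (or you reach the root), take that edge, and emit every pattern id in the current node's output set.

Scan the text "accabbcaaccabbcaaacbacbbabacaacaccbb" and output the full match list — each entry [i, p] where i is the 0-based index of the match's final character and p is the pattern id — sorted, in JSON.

Build automaton:
Trie nodes:
  0='ε' goto a→18 b→1 c→8
  1='b' goto a→4 b→2
  2='bb' goto a→3
  3='bba' goto ·  ←P0
  4='ba' goto c→5
  5='bac' goto b→6
  6='bacb' goto b→7
  7='bacbb' goto ·  ←P1
  8='c' goto a→9 b→14
  9='ca' goto a→15 b→10
  10='cab' goto b→11
  11='cabb' goto c→12
  12='cabbc' goto a→13
  13='cabbca' goto ·  ←P2
  14='cb' goto ·  ←P3
  15='caa' goto c→16
  16='caac' goto a→17
  17='caaca' goto ·  ←P4
  18='a' goto c→19
  19='ac' goto a→20
  20='aca' goto ·  ←P5

BFS fail/out derivation:
  n1('b'): parent n0 fail=0; on 'b' 0 → fail=0;  out ∅∪∅=∅
  n8('c'): parent n0 fail=0; on 'c' 0 → fail=0;  out ∅∪∅=∅
  n18('a'): parent n0 fail=0; on 'a' 0 → fail=0;  out ∅∪∅=∅
  n2('bb'): parent n1 fail=0; on 'b' 0 → fail=1;  out ∅∪∅=∅
  n4('ba'): parent n1 fail=0; on 'a' 0 → fail=18;  out ∅∪∅=∅
  n9('ca'): parent n8 fail=0; on 'a' 0 → fail=18;  out ∅∪∅=∅
  n14('cb'): parent n8 fail=0; on 'b' 0 → fail=1;  out {3}∪∅={3}
  n19('ac'): parent n18 fail=0; on 'c' 0 → fail=8;  out ∅∪∅=∅
  n3('bba'): parent n2 fail=1; on 'a' 1 → fail=4;  out {0}∪∅={0}
  n5('bac'): parent n4 fail=18; on 'c' 18 → fail=19;  out ∅∪∅=∅
  n10('cab'): parent n9 fail=18; on 'b' 18→0 → fail=1;  out ∅∪∅=∅
  n15('caa'): parent n9 fail=18; on 'a' 18→0 → fail=18;  out ∅∪∅=∅
  n20('aca'): parent n19 fail=8; on 'a' 8 → fail=9;  out {5}∪∅={5}
  n6('bacb'): parent n5 fail=19; on 'b' 19→8 → fail=14;  out ∅∪{3}={3}
  n11('cabb'): parent n10 fail=1; on 'b' 1 → fail=2;  out ∅∪∅=∅
  n16('caac'): parent n15 fail=18; on 'c' 18 → fail=19;  out ∅∪∅=∅
  n7('bacbb'): parent n6 fail=14; on 'b' 14→1 → fail=2;  out {1}∪∅={1}
  n12('cabbc'): parent n11 fail=2; on 'c' 2→1→0 → fail=8;  out ∅∪∅=∅
  n17('caaca'): parent n16 fail=19; on 'a' 19 → fail=20;  out {4}∪{5}={4,5}
  n13('cabbca'): parent n12 fail=8; on 'a' 8 → fail=9;  out {2}∪∅={2}

Run:
pos 0 'a': at 18
pos 1 'c': at 19
pos 2 'c': at 8 ·f
pos 3 'a': at 9
pos 4 'b': at 10
pos 5 'b': at 11
pos 6 'c': at 12
pos 7 'a': at 13  emit P2@[2:7]
pos 8 'a': at 15 ·f
pos 9 'c': at 16
pos 10 'c': at 8 ·f
pos 11 'a': at 9
pos 12 'b': at 10
pos 13 'b': at 11
pos 14 'c': at 12
pos 15 'a': at 13  emit P2@[10:15]
pos 16 'a': at 15 ·f
pos 17 'a': at 18 ·f
pos 18 'c': at 19
pos 19 'b': at 14 ·f  emit P3@[18:19]
pos 20 'a': at 4 ·f
pos 21 'c': at 5
pos 22 'b': at 6  emit P3@[21:22]
pos 23 'b': at 7  emit P1@[19:23]
pos 24 'a': at 3 ·f  emit P0@[22:24]
pos 25 'b': at 1 ·f
pos 26 'a': at 4
pos 27 'c': at 5
pos 28 'a': at 20 ·f  emit P5@[26:28]
pos 29 'a': at 15 ·f
pos 30 'c': at 16
pos 31 'a': at 17  emit P4@[27:31],P5@[29:31]
pos 32 'c': at 19 ·f
pos 33 'c': at 8 ·f
pos 34 'b': at 14  emit P3@[33:34]
pos 35 'b': at 2 ·f

All matches (sorted): [[7,2],[15,2],[19,3],[22,3],[23,1],[24,0],[28,5],[31,4],[31,5],[34,3]]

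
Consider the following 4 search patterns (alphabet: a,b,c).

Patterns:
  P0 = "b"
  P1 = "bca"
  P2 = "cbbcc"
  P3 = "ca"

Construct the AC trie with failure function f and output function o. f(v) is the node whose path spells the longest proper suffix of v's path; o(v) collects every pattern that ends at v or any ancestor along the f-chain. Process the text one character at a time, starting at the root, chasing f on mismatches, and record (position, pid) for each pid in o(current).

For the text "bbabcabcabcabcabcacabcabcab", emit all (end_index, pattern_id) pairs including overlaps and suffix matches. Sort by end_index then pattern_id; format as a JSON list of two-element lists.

Build:
Trie nodes:
  0='ε' goto b→1 c→4
  1='b' goto c→2  ←P0
  2='bc' goto a→3
  3='bca' goto ·  ←P1
  4='c' goto a→9 b→5
  5='cb' goto b→6
  6='cbb' goto c→7
  7='cbbc' goto c→8
  8='cbbcc' goto ·  ←P2
  9='ca' goto ·  ←P3

Failure links (BFS by depth):
  fail(1) 'b': from fail(0)=0 chase 'b': 0 ⇒ 0;  out={0}∪out(0)={0}
  fail(4) 'c': from fail(0)=0 chase 'c': 0 ⇒ 0;  out=∅∪out(0)=∅
  fail(2) 'bc': from fail(1)=0 chase 'c': 0 ⇒ 4;  out=∅∪out(4)=∅
  fail(5) 'cb': from fail(4)=0 chase 'b': 0 ⇒ 1;  out=∅∪out(1)={0}
  fail(9) 'ca': from fail(4)=0 chase 'a': 0 ⇒ 0;  out={3}∪out(0)={3}
  fail(3) 'bca': from fail(2)=4 chase 'a': 4 ⇒ 9;  out={1}∪out(9)={1,3}
  fail(6) 'cbb': from fail(5)=1 chase 'b': 1→0 ⇒ 1;  out=∅∪out(1)={0}
  fail(7) 'cbbc': from fail(6)=1 chase 'c': 1 ⇒ 2;  out=∅∪out(2)=∅
  fail(8) 'cbbcc': from fail(7)=2 chase 'c': 2→4→0 ⇒ 4;  out={2}∪out(4)={2}

Scan:
pos 0 'b': at 1  ** P0@[0:0]
pos 1 'b': at 1 (fail-walked)  ** P0@[1:1]
pos 2 'a': at 0 (fail-walked)
pos 3 'b': at 1  ** P0@[3:3]
pos 4 'c': at 2
pos 5 'a': at 3  ** P1@[3:5],P3@[4:5]
pos 6 'b': at 1 (fail-walked)  ** P0@[6:6]
pos 7 'c': at 2
pos 8 'a': at 3  ** P1@[6:8],P3@[7:8]
pos 9 'b': at 1 (fail-walked)  ** P0@[9:9]
pos 10 'c': at 2
pos 11 'a': at 3  ** P1@[9:11],P3@[10:11]
pos 12 'b': at 1 (fail-walked)  ** P0@[12:12]
pos 13 'c': at 2
pos 14 'a': at 3  ** P1@[12:14],P3@[13:14]
pos 15 'b': at 1 (fail-walked)  ** P0@[15:15]
pos 16 'c': at 2
pos 17 'a': at 3  ** P1@[15:17],P3@[16:17]
pos 18 'c': at 4 (fail-walked)
pos 19 'a': at 9  ** P3@[18:19]
pos 20 'b': at 1 (fail-walked)  ** P0@[20:20]
pos 21 'c': at 2
pos 22 'a': at 3  ** P1@[20:22],P3@[21:22]
pos 23 'b': at 1 (fail-walked)  ** P0@[23:23]
pos 24 'c': at 2
pos 25 'a': at 3  ** P1@[23:25],P3@[24:25]
pos 26 'b': at 1 (fail-walked)  ** P0@[26:26]

Matches: [[0,0],[1,0],[3,0],[5,1],[5,3],[6,0],[8,1],[8,3],[9,0],[11,1],[11,3],[12,0],[14,1],[14,3],[15,0],[17,1],[17,3],[19,3],[20,0],[22,1],[22,3],[23,0],[25,1],[25,3],[26,0]]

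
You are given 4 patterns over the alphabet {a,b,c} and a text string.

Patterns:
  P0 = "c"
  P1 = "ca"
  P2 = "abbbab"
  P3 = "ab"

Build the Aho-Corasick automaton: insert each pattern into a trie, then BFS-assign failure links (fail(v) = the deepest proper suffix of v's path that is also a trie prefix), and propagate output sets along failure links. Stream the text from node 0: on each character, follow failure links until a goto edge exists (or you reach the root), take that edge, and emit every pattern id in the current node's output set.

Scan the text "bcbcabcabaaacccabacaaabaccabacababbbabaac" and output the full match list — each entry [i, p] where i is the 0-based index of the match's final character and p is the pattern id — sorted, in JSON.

Build:
Trie (insert patterns):
  n0 'ε': a→3 c→1
  n1 'c': a→2  [P0 ends]
  n2 'ca': ·  [P1 ends]
  n3 'a': b→4
  n4 'ab': b→5  [P3 ends]
  n5 'abb': b→6
  n6 'abbb': a→7
  n7 'abbba': b→8
  n8 'abbbab': ·  [P2 ends]

Failure links (BFS by depth):
  n1('c'): parent n0 fail=0; on 'c' 0 → fail=0;  out {0}∪∅={0}
  n3('a'): parent n0 fail=0; on 'a' 0 → fail=0;  out ∅∪∅=∅
  n2('ca'): parent n1 fail=0; on 'a' 0 → fail=3;  out {1}∪∅={1}
  n4('ab'): parent n3 fail=0; on 'b' 0 → fail=0;  out {3}∪∅={3}
  n5('abb'): parent n4 fail=0; on 'b' 0 → fail=0;  out ∅∪∅=∅
  n6('abbb'): parent n5 fail=0; on 'b' 0 → fail=0;  out ∅∪∅=∅
  n7('abbba'): parent n6 fail=0; on 'a' 0 → fail=3;  out ∅∪∅=∅
  n8('abbbab'): parent n7 fail=3; on 'b' 3 → fail=4;  out {2}∪{3}={2,3}

Text stream:
pos 0 'b': at 0
pos 1 'c': at 1  emit P0@[1:1]
pos 2 'b': at 0 ·f
pos 3 'c': at 1  emit P0@[3:3]
pos 4 'a': at 2  emit P1@[3:4]
pos 5 'b': at 4 ·f  emit P3@[4:5]
pos 6 'c': at 1 ·f  emit P0@[6:6]
pos 7 'a': at 2  emit P1@[6:7]
pos 8 'b': at 4 ·f  emit P3@[7:8]
pos 9 'a': at 3 ·f
pos 10 'a': at 3 ·f
pos 11 'a': at 3 ·f
pos 12 'c': at 1 ·f  emit P0@[12:12]
pos 13 'c': at 1 ·f  emit P0@[13:13]
pos 14 'c': at 1 ·f  emit P0@[14:14]
pos 15 'a': at 2  emit P1@[14:15]
pos 16 'b': at 4 ·f  emit P3@[15:16]
pos 17 'a': at 3 ·f
pos 18 'c': at 1 ·f  emit P0@[18:18]
pos 19 'a': at 2  emit P1@[18:19]
pos 20 'a': at 3 ·f
pos 21 'a': at 3 ·f
pos 22 'b': at 4  emit P3@[21:22]
pos 23 'a': at 3 ·f
pos 24 'c': at 1 ·f  emit P0@[24:24]
pos 25 'c': at 1 ·f  emit P0@[25:25]
pos 26 'a': at 2  emit P1@[25:26]
pos 27 'b': at 4 ·f  emit P3@[26:27]
pos 28 'a': at 3 ·f
pos 29 'c': at 1 ·f  emit P0@[29:29]
pos 30 'a': at 2  emit P1@[29:30]
pos 31 'b': at 4 ·f  emit P3@[30:31]
pos 32 'a': at 3 ·f
pos 33 'b': at 4  emit P3@[32:33]
pos 34 'b': at 5
pos 35 'b': at 6
pos 36 'a': at 7
pos 37 'b': at 8  emit P2@[32:37],P3@[36:37]
pos 38 'a': at 3 ·f
pos 39 'a': at 3 ·f
pos 40 'c': at 1 ·f  emit P0@[40:40]

All matches (sorted): [[1,0],[3,0],[4,1],[5,3],[6,0],[7,1],[8,3],[12,0],[13,0],[14,0],[15,1],[16,3],[18,0],[19,1],[22,3],[24,0],[25,0],[26,1],[27,3],[29,0],[30,1],[31,3],[33,3],[37,2],[37,3],[40,0]]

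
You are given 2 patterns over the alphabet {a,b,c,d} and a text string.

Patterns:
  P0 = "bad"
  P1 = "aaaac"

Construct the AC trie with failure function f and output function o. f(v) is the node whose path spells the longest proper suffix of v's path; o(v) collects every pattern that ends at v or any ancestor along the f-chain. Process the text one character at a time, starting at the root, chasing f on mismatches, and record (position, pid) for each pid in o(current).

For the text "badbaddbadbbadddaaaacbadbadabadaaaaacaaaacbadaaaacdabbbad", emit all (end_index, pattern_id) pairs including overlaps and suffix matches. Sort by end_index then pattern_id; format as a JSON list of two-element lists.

Construct AC machine:
Trie nodes:
  n0 'ε': a→4 b→1
  n1 'b': a→2
  n2 'ba': d→3
  n3 'bad': ·  [P0 ends]
  n4 'a': a→5
  n5 'aa': a→6
  n6 'aaa': a→7
  n7 'aaaa': c→8
  n8 'aaaac': ·  [P1 ends]

Failure links (BFS by depth):
  fail(1) 'b': from fail(0)=0 chase 'b': 0 ⇒ 0;  out=∅∪out(0)=∅
  fail(4) 'a': from fail(0)=0 chase 'a': 0 ⇒ 0;  out=∅∪out(0)=∅
  fail(2) 'ba': from fail(1)=0 chase 'a': 0 ⇒ 4;  out=∅∪out(4)=∅
  fail(5) 'aa': from fail(4)=0 chase 'a': 0 ⇒ 4;  out=∅∪out(4)=∅
  fail(3) 'bad': from fail(2)=4 chase 'd': 4→0 ⇒ 0;  out={0}∪out(0)={0}
  fail(6) 'aaa': from fail(5)=4 chase 'a': 4 ⇒ 5;  out=∅∪out(5)=∅
  fail(7) 'aaaa': from fail(6)=5 chase 'a': 5 ⇒ 6;  out=∅∪out(6)=∅
  fail(8) 'aaaac': from fail(7)=6 chase 'c': 6→5→4→0 ⇒ 0;  out={1}∪out(0)={1}

Text stream:
i=0 'b': node 0→1
i=1 'a': node 1→2
i=2 'd': node 2→3  ** P0@[0:2]
i=3 'b': node 3→1 (via fail)
i=4 'a': node 1→2
i=5 'd': node 2→3  ** P0@[3:5]
i=6 'd': node 3→0 (via fail)
i=7 'b': node 0→1
i=8 'a': node 1→2
i=9 'd': node 2→3  ** P0@[7:9]
i=10 'b': node 3→1 (via fail)
i=11 'b': node 1→1 (via fail)
i=12 'a': node 1→2
i=13 'd': node 2→3  ** P0@[11:13]
i=14 'd': node 3→0 (via fail)
i=15 'd': node 0→0
i=16 'a': node 0→4
i=17 'a': node 4→5
i=18 'a': node 5→6
i=19 'a': node 6→7
i=20 'c': node 7→8  ** P1@[16:20]
i=21 'b': node 8→1 (via fail)
i=22 'a': node 1→2
i=23 'd': node 2→3  ** P0@[21:23]
i=24 'b': node 3→1 (via fail)
i=25 'a': node 1→2
i=26 'd': node 2→3  ** P0@[24:26]
i=27 'a': node 3→4 (via fail)
i=28 'b': node 4→1 (via fail)
i=29 'a': node 1→2
i=30 'd': node 2→3  ** P0@[28:30]
i=31 'a': node 3→4 (via fail)
i=32 'a': node 4→5
i=33 'a': node 5→6
i=34 'a': node 6→7
i=35 'a': node 7→7 (via fail)
i=36 'c': node 7→8  ** P1@[32:36]
i=37 'a': node 8→4 (via fail)
i=38 'a': node 4→5
i=39 'a': node 5→6
i=40 'a': node 6→7
i=41 'c': node 7→8  ** P1@[37:41]
i=42 'b': node 8→1 (via fail)
i=43 'a': node 1→2
i=44 'd': node 2→3  ** P0@[42:44]
i=45 'a': node 3→4 (via fail)
i=46 'a': node 4→5
i=47 'a': node 5→6
i=48 'a': node 6→7
i=49 'c': node 7→8  ** P1@[45:49]
i=50 'd': node 8→0 (via fail)
i=51 'a': node 0→4
i=52 'b': node 4→1 (via fail)
i=53 'b': node 1→1 (via fail)
i=54 'b': node 1→1 (via fail)
i=55 'a': node 1→2
i=56 'd': node 2→3  ** P0@[54:56]

Result: [[2,0],[5,0],[9,0],[13,0],[20,1],[23,0],[26,0],[30,0],[36,1],[41,1],[44,0],[49,1],[56,0]]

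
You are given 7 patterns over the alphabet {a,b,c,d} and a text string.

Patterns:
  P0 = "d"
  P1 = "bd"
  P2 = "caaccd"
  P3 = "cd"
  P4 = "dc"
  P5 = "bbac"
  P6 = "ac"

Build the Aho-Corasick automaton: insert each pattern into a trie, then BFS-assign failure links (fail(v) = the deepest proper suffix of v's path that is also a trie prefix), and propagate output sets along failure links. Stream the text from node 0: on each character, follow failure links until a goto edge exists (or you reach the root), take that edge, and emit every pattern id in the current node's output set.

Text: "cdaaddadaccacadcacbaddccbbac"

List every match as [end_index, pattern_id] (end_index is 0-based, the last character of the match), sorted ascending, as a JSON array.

Build automaton:
Trie (insert patterns):
  0='ε' goto a→15 b→2 c→4 d→1
  1='d' goto c→11  [P0 ends]
  2='b' goto b→12 d→3
  3='bd' goto ·  [P1 ends]
  4='c' goto a→5 d→10
  5='ca' goto a→6
  6='caa' goto c→7
  7='caac' goto c→8
  8='caacc' goto d→9
  9='caaccd' goto ·  [P2 ends]
  10='cd' goto ·  [P3 ends]
  11='dc' goto ·  [P4 ends]
  12='bb' goto a→13
  13='bba' goto c→14
  14='bbac' goto ·  [P5 ends]
  15='a' goto c→16
  16='ac' goto ·  [P6 ends]

Failure links (BFS by depth):
  n1('d'): parent n0 fail=0; on 'd' 0 → fail=0;  out {0}∪∅={0}
  n2('b'): parent n0 fail=0; on 'b' 0 → fail=0;  out ∅∪∅=∅
  n4('c'): parent n0 fail=0; on 'c' 0 → fail=0;  out ∅∪∅=∅
  n15('a'): parent n0 fail=0; on 'a' 0 → fail=0;  out ∅∪∅=∅
  n3('bd'): parent n2 fail=0; on 'd' 0 → fail=1;  out {1}∪{0}={0,1}
  n5('ca'): parent n4 fail=0; on 'a' 0 → fail=15;  out ∅∪∅=∅
  n10('cd'): parent n4 fail=0; on 'd' 0 → fail=1;  out {3}∪{0}={0,3}
  n11('dc'): parent n1 fail=0; on 'c' 0 → fail=4;  out {4}∪∅={4}
  n12('bb'): parent n2 fail=0; on 'b' 0 → fail=2;  out ∅∪∅=∅
  n16('ac'): parent n15 fail=0; on 'c' 0 → fail=4;  out {6}∪∅={6}
  n6('caa'): parent n5 fail=15; on 'a' 15→0 → fail=15;  out ∅∪∅=∅
  n13('bba'): parent n12 fail=2; on 'a' 2→0 → fail=15;  out ∅∪∅=∅
  n7('caac'): parent n6 fail=15; on 'c' 15 → fail=16;  out ∅∪{6}={6}
  n14('bbac'): parent n13 fail=15; on 'c' 15 → fail=16;  out {5}∪{6}={5,6}
  n8('caacc'): parent n7 fail=16; on 'c' 16→4→0 → fail=4;  out ∅∪∅=∅
  n9('caaccd'): parent n8 fail=4; on 'd' 4 → fail=10;  out {2}∪{0,3}={0,2,3}

Text stream:
pos 0 'c': at 4
pos 1 'd': at 10  ** P0@[1:1],P3@[0:1]
pos 2 'a': at 15 ·f
pos 3 'a': at 15 ·f
pos 4 'd': at 1 ·f  ** P0@[4:4]
pos 5 'd': at 1 ·f  ** P0@[5:5]
pos 6 'a': at 15 ·f
pos 7 'd': at 1 ·f  ** P0@[7:7]
pos 8 'a': at 15 ·f
pos 9 'c': at 16  ** P6@[8:9]
pos 10 'c': at 4 ·f
pos 11 'a': at 5
pos 12 'c': at 16 ·f  ** P6@[11:12]
pos 13 'a': at 5 ·f
pos 14 'd': at 1 ·f  ** P0@[14:14]
pos 15 'c': at 11  ** P4@[14:15]
pos 16 'a': at 5 ·f
pos 17 'c': at 16 ·f  ** P6@[16:17]
pos 18 'b': at 2 ·f
pos 19 'a': at 15 ·f
pos 20 'd': at 1 ·f  ** P0@[20:20]
pos 21 'd': at 1 ·f  ** P0@[21:21]
pos 22 'c': at 11  ** P4@[21:22]
pos 23 'c': at 4 ·f
pos 24 'b': at 2 ·f
pos 25 'b': at 12
pos 26 'a': at 13
pos 27 'c': at 14  ** P5@[24:27],P6@[26:27]

Result: [[1,0],[1,3],[4,0],[5,0],[7,0],[9,6],[12,6],[14,0],[15,4],[17,6],[20,0],[21,0],[22,4],[27,5],[27,6]]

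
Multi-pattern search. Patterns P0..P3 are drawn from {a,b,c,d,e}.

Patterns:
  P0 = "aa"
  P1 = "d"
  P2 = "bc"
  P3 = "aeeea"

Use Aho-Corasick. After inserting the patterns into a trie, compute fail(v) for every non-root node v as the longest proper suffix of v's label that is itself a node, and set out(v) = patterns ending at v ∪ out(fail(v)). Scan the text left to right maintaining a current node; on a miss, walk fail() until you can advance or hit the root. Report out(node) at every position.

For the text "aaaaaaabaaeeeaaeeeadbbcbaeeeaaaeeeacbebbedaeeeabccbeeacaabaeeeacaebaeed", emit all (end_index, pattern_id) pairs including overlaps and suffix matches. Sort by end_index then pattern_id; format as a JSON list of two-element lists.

Construct AC machine:
Trie (insert patterns):
  n0 'ε': a→1 b→4 d→3
  n1 'a': a→2 e→6
  n2 'aa': ·  [P0 ends]
  n3 'd': ·  [P1 ends]
  n4 'b': c→5
  n5 'bc': ·  [P2 ends]
  n6 'ae': e→7
  n7 'aee': e→8
  n8 'aeee': a→9
  n9 'aeeea': ·  [P3 ends]

Failure links (BFS by depth):
  fail(1) 'a': from fail(0)=0 chase 'a': 0 ⇒ 0;  out=∅∪out(0)=∅
  fail(3) 'd': from fail(0)=0 chase 'd': 0 ⇒ 0;  out={1}∪out(0)={1}
  fail(4) 'b': from fail(0)=0 chase 'b': 0 ⇒ 0;  out=∅∪out(0)=∅
  fail(2) 'aa': from fail(1)=0 chase 'a': 0 ⇒ 1;  out={0}∪out(1)={0}
  fail(5) 'bc': from fail(4)=0 chase 'c': 0 ⇒ 0;  out={2}∪out(0)={2}
  fail(6) 'ae': from fail(1)=0 chase 'e': 0 ⇒ 0;  out=∅∪out(0)=∅
  fail(7) 'aee': from fail(6)=0 chase 'e': 0 ⇒ 0;  out=∅∪out(0)=∅
  fail(8) 'aeee': from fail(7)=0 chase 'e': 0 ⇒ 0;  out=∅∪out(0)=∅
  fail(9) 'aeeea': from fail(8)=0 chase 'a': 0 ⇒ 1;  out={3}∪out(1)={3}

Text stream:
pos 0 'a': at 1
pos 1 'a': at 2  → match P0@[0:1]
pos 2 'a': at 2 (via fail)  → match P0@[1:2]
pos 3 'a': at 2 (via fail)  → match P0@[2:3]
pos 4 'a': at 2 (via fail)  → match P0@[3:4]
pos 5 'a': at 2 (via fail)  → match P0@[4:5]
pos 6 'a': at 2 (via fail)  → match P0@[5:6]
pos 7 'b': at 4 (via fail)
pos 8 'a': at 1 (via fail)
pos 9 'a': at 2  → match P0@[8:9]
pos 10 'e': at 6 (via fail)
pos 11 'e': at 7
pos 12 'e': at 8
pos 13 'a': at 9  → match P3@[9:13]
pos 14 'a': at 2 (via fail)  → match P0@[13:14]
pos 15 'e': at 6 (via fail)
pos 16 'e': at 7
pos 17 'e': at 8
pos 18 'a': at 9  → match P3@[14:18]
pos 19 'd': at 3 (via fail)  → match P1@[19:19]
pos 20 'b': at 4 (via fail)
pos 21 'b': at 4 (via fail)
pos 22 'c': at 5  → match P2@[21:22]
pos 23 'b': at 4 (via fail)
pos 24 'a': at 1 (via fail)
pos 25 'e': at 6
pos 26 'e': at 7
pos 27 'e': at 8
pos 28 'a': at 9  → match P3@[24:28]
pos 29 'a': at 2 (via fail)  → match P0@[28:29]
pos 30 'a': at 2 (via fail)  → match P0@[29:30]
pos 31 'e': at 6 (via fail)
pos 32 'e': at 7
pos 33 'e': at 8
pos 34 'a': at 9  → match P3@[30:34]
pos 35 'c': at 0 (via fail)
pos 36 'b': at 4
pos 37 'e': at 0 (via fail)
pos 38 'b': at 4
pos 39 'b': at 4 (via fail)
pos 40 'e': at 0 (via fail)
pos 41 'd': at 3  → match P1@[41:41]
pos 42 'a': at 1 (via fail)
pos 43 'e': at 6
pos 44 'e': at 7
pos 45 'e': at 8
pos 46 'a': at 9  → match P3@[42:46]
pos 47 'b': at 4 (via fail)
pos 48 'c': at 5  → match P2@[47:48]
pos 49 'c': at 0 (via fail)
pos 50 'b': at 4
pos 51 'e': at 0 (via fail)
pos 52 'e': at 0
pos 53 'a': at 1
pos 54 'c': at 0 (via fail)
pos 55 'a': at 1
pos 56 'a': at 2  → match P0@[55:56]
pos 57 'b': at 4 (via fail)
pos 58 'a': at 1 (via fail)
pos 59 'e': at 6
pos 60 'e': at 7
pos 61 'e': at 8
pos 62 'a': at 9  → match P3@[58:62]
pos 63 'c': at 0 (via fail)
pos 64 'a': at 1
pos 65 'e': at 6
pos 66 'b': at 4 (via fail)
pos 67 'a': at 1 (via fail)
pos 68 'e': at 6
pos 69 'e': at 7
pos 70 'd': at 3 (via fail)  → match P1@[70:70]

All matches (sorted): [[1,0],[2,0],[3,0],[4,0],[5,0],[6,0],[9,0],[13,3],[14,0],[18,3],[19,1],[22,2],[28,3],[29,0],[30,0],[34,3],[41,1],[46,3],[48,2],[56,0],[62,3],[70,1]]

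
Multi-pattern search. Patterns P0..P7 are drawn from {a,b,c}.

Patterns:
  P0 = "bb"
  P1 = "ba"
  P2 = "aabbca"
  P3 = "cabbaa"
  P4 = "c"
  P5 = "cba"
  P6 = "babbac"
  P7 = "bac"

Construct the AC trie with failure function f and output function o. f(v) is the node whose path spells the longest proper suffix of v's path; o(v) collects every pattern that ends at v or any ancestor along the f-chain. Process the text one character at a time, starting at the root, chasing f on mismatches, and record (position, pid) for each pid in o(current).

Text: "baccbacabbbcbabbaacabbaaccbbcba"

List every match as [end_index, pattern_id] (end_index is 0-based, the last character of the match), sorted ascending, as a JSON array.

Build:
Trie (insert patterns):
  0='ε' goto a→4 b→1 c→10
  1='b' goto a→3 b→2
  2='bb' goto ·  [P0 ends]
  3='ba' goto b→18 c→22  [P1 ends]
  4='a' goto a→5
  5='aa' goto b→6
  6='aab' goto b→7
  7='aabb' goto c→8
  8='aabbc' goto a→9
  9='aabbca' goto ·  [P2 ends]
  10='c' goto a→11 b→16  [P4 ends]
  11='ca' goto b→12
  12='cab' goto b→13
  13='cabb' goto a→14
  14='cabba' goto a→15
  15='cabbaa' goto ·  [P3 ends]
  16='cb' goto a→17
  17='cba' goto ·  [P5 ends]
  18='bab' goto b→19
  19='babb' goto a→20
  20='babba' goto c→21
  21='babbac' goto ·  [P6 ends]
  22='bac' goto ·  [P7 ends]

Failure links (BFS by depth):
  n1('b'): parent n0 fail=0; on 'b' 0 → fail=0;  out ∅∪∅=∅
  n4('a'): parent n0 fail=0; on 'a' 0 → fail=0;  out ∅∪∅=∅
  n10('c'): parent n0 fail=0; on 'c' 0 → fail=0;  out {4}∪∅={4}
  n2('bb'): parent n1 fail=0; on 'b' 0 → fail=1;  out {0}∪∅={0}
  n3('ba'): parent n1 fail=0; on 'a' 0 → fail=4;  out {1}∪∅={1}
  n5('aa'): parent n4 fail=0; on 'a' 0 → fail=4;  out ∅∪∅=∅
  n11('ca'): parent n10 fail=0; on 'a' 0 → fail=4;  out ∅∪∅=∅
  n16('cb'): parent n10 fail=0; on 'b' 0 → fail=1;  out ∅∪∅=∅
  n6('aab'): parent n5 fail=4; on 'b' 4→0 → fail=1;  out ∅∪∅=∅
  n12('cab'): parent n11 fail=4; on 'b' 4→0 → fail=1;  out ∅∪∅=∅
  n17('cba'): parent n16 fail=1; on 'a' 1 → fail=3;  out {5}∪{1}={1,5}
  n18('bab'): parent n3 fail=4; on 'b' 4→0 → fail=1;  out ∅∪∅=∅
  n22('bac'): parent n3 fail=4; on 'c' 4→0 → fail=10;  out {7}∪{4}={4,7}
  n7('aabb'): parent n6 fail=1; on 'b' 1 → fail=2;  out ∅∪{0}={0}
  n13('cabb'): parent n12 fail=1; on 'b' 1 → fail=2;  out ∅∪{0}={0}
  n19('babb'): parent n18 fail=1; on 'b' 1 → fail=2;  out ∅∪{0}={0}
  n8('aabbc'): parent n7 fail=2; on 'c' 2→1→0 → fail=10;  out ∅∪{4}={4}
  n14('cabba'): parent n13 fail=2; on 'a' 2→1 → fail=3;  out ∅∪{1}={1}
  n20('babba'): parent n19 fail=2; on 'a' 2→1 → fail=3;  out ∅∪{1}={1}
  n9('aabbca'): parent n8 fail=10; on 'a' 10 → fail=11;  out {2}∪∅={2}
  n15('cabbaa'): parent n14 fail=3; on 'a' 3→4 → fail=5;  out {3}∪∅={3}
  n21('babbac'): parent n20 fail=3; on 'c' 3 → fail=22;  out {6}∪{4,7}={4,6,7}

Scan:
pos 0 'b': at 1
pos 1 'a': at 3  emit P1@[0:1]
pos 2 'c': at 22  emit P4@[2:2],P7@[0:2]
pos 3 'c': at 10 ·f  emit P4@[3:3]
pos 4 'b': at 16
pos 5 'a': at 17  emit P1@[4:5],P5@[3:5]
pos 6 'c': at 22 ·f  emit P4@[6:6],P7@[4:6]
pos 7 'a': at 11 ·f
pos 8 'b': at 12
pos 9 'b': at 13  emit P0@[8:9]
pos 10 'b': at 2 ·f  emit P0@[9:10]
pos 11 'c': at 10 ·f  emit P4@[11:11]
pos 12 'b': at 16
pos 13 'a': at 17  emit P1@[12:13],P5@[11:13]
pos 14 'b': at 18 ·f
pos 15 'b': at 19  emit P0@[14:15]
pos 16 'a': at 20  emit P1@[15:16]
pos 17 'a': at 5 ·f
pos 18 'c': at 10 ·f  emit P4@[18:18]
pos 19 'a': at 11
pos 20 'b': at 12
pos 21 'b': at 13  emit P0@[20:21]
pos 22 'a': at 14  emit P1@[21:22]
pos 23 'a': at 15  emit P3@[18:23]
pos 24 'c': at 10 ·f  emit P4@[24:24]
pos 25 'c': at 10 ·f  emit P4@[25:25]
pos 26 'b': at 16
pos 27 'b': at 2 ·f  emit P0@[26:27]
pos 28 'c': at 10 ·f  emit P4@[28:28]
pos 29 'b': at 16
pos 30 'a': at 17  emit P1@[29:30],P5@[28:30]

All matches (sorted): [[1,1],[2,4],[2,7],[3,4],[5,1],[5,5],[6,4],[6,7],[9,0],[10,0],[11,4],[13,1],[13,5],[15,0],[16,1],[18,4],[21,0],[22,1],[23,3],[24,4],[25,4],[27,0],[28,4],[30,1],[30,5]]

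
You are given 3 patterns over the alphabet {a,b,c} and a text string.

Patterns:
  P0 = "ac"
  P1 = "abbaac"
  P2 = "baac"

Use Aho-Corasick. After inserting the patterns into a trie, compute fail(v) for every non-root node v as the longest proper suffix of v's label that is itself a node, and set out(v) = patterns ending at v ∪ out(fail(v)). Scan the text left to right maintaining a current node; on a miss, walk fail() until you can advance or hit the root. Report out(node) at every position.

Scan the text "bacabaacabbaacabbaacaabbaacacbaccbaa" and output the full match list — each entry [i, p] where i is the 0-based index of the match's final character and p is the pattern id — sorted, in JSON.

Build:
Trie nodes:
  n0 'ε': a→1 b→8
  n1 'a': b→3 c→2
  n2 'ac': ·  ←P0
  n3 'ab': b→4
  n4 'abb': a→5
  n5 'abba': a→6
  n6 'abbaa': c→7
  n7 'abbaac': ·  ←P1
  n8 'b': a→9
  n9 'ba': a→10
  n10 'baa': c→11
  n11 'baac': ·  ←P2

Failure links (BFS by depth):
  n1('a'): parent n0 fail=0; on 'a' 0 → fail=0;  out ∅∪∅=∅
  n8('b'): parent n0 fail=0; on 'b' 0 → fail=0;  out ∅∪∅=∅
  n2('ac'): parent n1 fail=0; on 'c' 0 → fail=0;  out {0}∪∅={0}
  n3('ab'): parent n1 fail=0; on 'b' 0 → fail=8;  out ∅∪∅=∅
  n9('ba'): parent n8 fail=0; on 'a' 0 → fail=1;  out ∅∪∅=∅
  n4('abb'): parent n3 fail=8; on 'b' 8→0 → fail=8;  out ∅∪∅=∅
  n10('baa'): parent n9 fail=1; on 'a' 1→0 → fail=1;  out ∅∪∅=∅
  n5('abba'): parent n4 fail=8; on 'a' 8 → fail=9;  out ∅∪∅=∅
  n11('baac'): parent n10 fail=1; on 'c' 1 → fail=2;  out {2}∪{0}={0,2}
  n6('abbaa'): parent n5 fail=9; on 'a' 9 → fail=10;  out ∅∪∅=∅
  n7('abbaac'): parent n6 fail=10; on 'c' 10 → fail=11;  out {1}∪{0,2}={0,1,2}

Text stream:
[0] read 'b'  n0⇒n8
[1] read 'a'  n8⇒n9
[2] read 'c'  n9⇒n2 ·f  emit P0@[1:2]
[3] read 'a'  n2⇒n1 ·f
[4] read 'b'  n1⇒n3
[5] read 'a'  n3⇒n9 ·f
[6] read 'a'  n9⇒n10
[7] read 'c'  n10⇒n11  emit P0@[6:7],P2@[4:7]
[8] read 'a'  n11⇒n1 ·f
[9] read 'b'  n1⇒n3
[10] read 'b'  n3⇒n4
[11] read 'a'  n4⇒n5
[12] read 'a'  n5⇒n6
[13] read 'c'  n6⇒n7  emit P0@[12:13],P1@[8:13],P2@[10:13]
[14] read 'a'  n7⇒n1 ·f
[15] read 'b'  n1⇒n3
[16] read 'b'  n3⇒n4
[17] read 'a'  n4⇒n5
[18] read 'a'  n5⇒n6
[19] read 'c'  n6⇒n7  emit P0@[18:19],P1@[14:19],P2@[16:19]
[20] read 'a'  n7⇒n1 ·f
[21] read 'a'  n1⇒n1 ·f
[22] read 'b'  n1⇒n3
[23] read 'b'  n3⇒n4
[24] read 'a'  n4⇒n5
[25] read 'a'  n5⇒n6
[26] read 'c'  n6⇒n7  emit P0@[25:26],P1@[21:26],P2@[23:26]
[27] read 'a'  n7⇒n1 ·f
[28] read 'c'  n1⇒n2  emit P0@[27:28]
[29] read 'b'  n2⇒n8 ·f
[30] read 'a'  n8⇒n9
[31] read 'c'  n9⇒n2 ·f  emit P0@[30:31]
[32] read 'c'  n2⇒n0 ·f
[33] read 'b'  n0⇒n8
[34] read 'a'  n8⇒n9
[35] read 'a'  n9⇒n10

Matches: [[2,0],[7,0],[7,2],[13,0],[13,1],[13,2],[19,0],[19,1],[19,2],[26,0],[26,1],[26,2],[28,0],[31,0]]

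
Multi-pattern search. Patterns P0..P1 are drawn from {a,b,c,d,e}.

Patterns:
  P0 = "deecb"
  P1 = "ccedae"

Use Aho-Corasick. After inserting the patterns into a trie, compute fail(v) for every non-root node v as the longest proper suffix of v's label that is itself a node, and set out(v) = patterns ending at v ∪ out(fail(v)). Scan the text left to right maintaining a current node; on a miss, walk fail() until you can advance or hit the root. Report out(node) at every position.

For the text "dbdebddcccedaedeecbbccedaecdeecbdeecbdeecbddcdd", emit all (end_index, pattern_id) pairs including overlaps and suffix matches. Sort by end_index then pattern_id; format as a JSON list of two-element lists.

Build:
Trie (insert patterns):
  n0 'ε': c→6 d→1
  n1 'd': e→2
  n2 'de': e→3
  n3 'dee': c→4
  n4 'deec': b→5
  n5 'deecb': ·  ←P0
  n6 'c': c→7
  n7 'cc': e→8
  n8 'cce': d→9
  n9 'cced': a→10
  n10 'cceda': e→11
  n11 'ccedae': ·  ←P1

BFS fail/out derivation:
  n1('d'): parent n0 fail=0; on 'd' 0 → fail=0;  out ∅∪∅=∅
  n6('c'): parent n0 fail=0; on 'c' 0 → fail=0;  out ∅∪∅=∅
  n2('de'): parent n1 fail=0; on 'e' 0 → fail=0;  out ∅∪∅=∅
  n7('cc'): parent n6 fail=0; on 'c' 0 → fail=6;  out ∅∪∅=∅
  n3('dee'): parent n2 fail=0; on 'e' 0 → fail=0;  out ∅∪∅=∅
  n8('cce'): parent n7 fail=6; on 'e' 6→0 → fail=0;  out ∅∪∅=∅
  n4('deec'): parent n3 fail=0; on 'c' 0 → fail=6;  out ∅∪∅=∅
  n9('cced'): parent n8 fail=0; on 'd' 0 → fail=1;  out ∅∪∅=∅
  n5('deecb'): parent n4 fail=6; on 'b' 6→0 → fail=0;  out {0}∪∅={0}
  n10('cceda'): parent n9 fail=1; on 'a' 1→0 → fail=0;  out ∅∪∅=∅
  n11('ccedae'): parent n10 fail=0; on 'e' 0 → fail=0;  out {1}∪∅={1}

Text stream:
[0] read 'd'  n0⇒n1
[1] read 'b'  n1⇒n0 (fail-walked)
[2] read 'd'  n0⇒n1
[3] read 'e'  n1⇒n2
[4] read 'b'  n2⇒n0 (fail-walked)
[5] read 'd'  n0⇒n1
[6] read 'd'  n1⇒n1 (fail-walked)
[7] read 'c'  n1⇒n6 (fail-walked)
[8] read 'c'  n6⇒n7
[9] read 'c'  n7⇒n7 (fail-walked)
[10] read 'e'  n7⇒n8
[11] read 'd'  n8⇒n9
[12] read 'a'  n9⇒n10
[13] read 'e'  n10⇒n11  → match P1@[8:13]
[14] read 'd'  n11⇒n1 (fail-walked)
[15] read 'e'  n1⇒n2
[16] read 'e'  n2⇒n3
[17] read 'c'  n3⇒n4
[18] read 'b'  n4⇒n5  → match P0@[14:18]
[19] read 'b'  n5⇒n0 (fail-walked)
[20] read 'c'  n0⇒n6
[21] read 'c'  n6⇒n7
[22] read 'e'  n7⇒n8
[23] read 'd'  n8⇒n9
[24] read 'a'  n9⇒n10
[25] read 'e'  n10⇒n11  → match P1@[20:25]
[26] read 'c'  n11⇒n6 (fail-walked)
[27] read 'd'  n6⇒n1 (fail-walked)
[28] read 'e'  n1⇒n2
[29] read 'e'  n2⇒n3
[30] read 'c'  n3⇒n4
[31] read 'b'  n4⇒n5  → match P0@[27:31]
[32] read 'd'  n5⇒n1 (fail-walked)
[33] read 'e'  n1⇒n2
[34] read 'e'  n2⇒n3
[35] read 'c'  n3⇒n4
[36] read 'b'  n4⇒n5  → match P0@[32:36]
[37] read 'd'  n5⇒n1 (fail-walked)
[38] read 'e'  n1⇒n2
[39] read 'e'  n2⇒n3
[40] read 'c'  n3⇒n4
[41] read 'b'  n4⇒n5  → match P0@[37:41]
[42] read 'd'  n5⇒n1 (fail-walked)
[43] read 'd'  n1⇒n1 (fail-walked)
[44] read 'c'  n1⇒n6 (fail-walked)
[45] read 'd'  n6⇒n1 (fail-walked)
[46] read 'd'  n1⇒n1 (fail-walked)

All matches (sorted): [[13,1],[18,0],[25,1],[31,0],[36,0],[41,0]]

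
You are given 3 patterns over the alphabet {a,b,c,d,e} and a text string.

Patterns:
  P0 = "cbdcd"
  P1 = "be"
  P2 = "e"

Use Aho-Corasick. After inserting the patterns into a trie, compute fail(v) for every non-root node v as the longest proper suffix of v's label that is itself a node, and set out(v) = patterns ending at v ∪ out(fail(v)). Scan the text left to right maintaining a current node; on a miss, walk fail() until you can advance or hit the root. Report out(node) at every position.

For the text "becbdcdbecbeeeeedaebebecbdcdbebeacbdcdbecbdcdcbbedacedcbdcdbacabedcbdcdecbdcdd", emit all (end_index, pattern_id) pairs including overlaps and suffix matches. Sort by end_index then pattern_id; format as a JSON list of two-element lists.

Construct AC machine:
Trie (insert patterns):
  0='ε' goto b→6 c→1 e→8
  1='c' goto b→2
  2='cb' goto d→3
  3='cbd' goto c→4
  4='cbdc' goto d→5
  5='cbdcd' goto ·  [P0 ends]
  6='b' goto e→7
  7='be' goto ·  [P1 ends]
  8='e' goto ·  [P2 ends]

BFS fail/out derivation:
  fail(1) 'c': from fail(0)=0 chase 'c': 0 ⇒ 0;  out=∅∪out(0)=∅
  fail(6) 'b': from fail(0)=0 chase 'b': 0 ⇒ 0;  out=∅∪out(0)=∅
  fail(8) 'e': from fail(0)=0 chase 'e': 0 ⇒ 0;  out={2}∪out(0)={2}
  fail(2) 'cb': from fail(1)=0 chase 'b': 0 ⇒ 6;  out=∅∪out(6)=∅
  fail(7) 'be': from fail(6)=0 chase 'e': 0 ⇒ 8;  out={1}∪out(8)={1,2}
  fail(3) 'cbd': from fail(2)=6 chase 'd': 6→0 ⇒ 0;  out=∅∪out(0)=∅
  fail(4) 'cbdc': from fail(3)=0 chase 'c': 0 ⇒ 1;  out=∅∪out(1)=∅
  fail(5) 'cbdcd': from fail(4)=1 chase 'd': 1→0 ⇒ 0;  out={0}∪out(0)={0}

Scan:
[0] read 'b'  n0⇒n6
[1] read 'e'  n6⇒n7  emit P1@[0:1],P2@[1:1]
[2] read 'c'  n7⇒n1 ·f
[3] read 'b'  n1⇒n2
[4] read 'd'  n2⇒n3
[5] read 'c'  n3⇒n4
[6] read 'd'  n4⇒n5  emit P0@[2:6]
[7] read 'b'  n5⇒n6 ·f
[8] read 'e'  n6⇒n7  emit P1@[7:8],P2@[8:8]
[9] read 'c'  n7⇒n1 ·f
[10] read 'b'  n1⇒n2
[11] read 'e'  n2⇒n7 ·f  emit P1@[10:11],P2@[11:11]
[12] read 'e'  n7⇒n8 ·f  emit P2@[12:12]
[13] read 'e'  n8⇒n8 ·f  emit P2@[13:13]
[14] read 'e'  n8⇒n8 ·f  emit P2@[14:14]
[15] read 'e'  n8⇒n8 ·f  emit P2@[15:15]
[16] read 'd'  n8⇒n0 ·f
[17] read 'a'  n0⇒n0
[18] read 'e'  n0⇒n8  emit P2@[18:18]
[19] read 'b'  n8⇒n6 ·f
[20] read 'e'  n6⇒n7  emit P1@[19:20],P2@[20:20]
[21] read 'b'  n7⇒n6 ·f
[22] read 'e'  n6⇒n7  emit P1@[21:22],P2@[22:22]
[23] read 'c'  n7⇒n1 ·f
[24] read 'b'  n1⇒n2
[25] read 'd'  n2⇒n3
[26] read 'c'  n3⇒n4
[27] read 'd'  n4⇒n5  emit P0@[23:27]
[28] read 'b'  n5⇒n6 ·f
[29] read 'e'  n6⇒n7  emit P1@[28:29],P2@[29:29]
[30] read 'b'  n7⇒n6 ·f
[31] read 'e'  n6⇒n7  emit P1@[30:31],P2@[31:31]
[32] read 'a'  n7⇒n0 ·f
[33] read 'c'  n0⇒n1
[34] read 'b'  n1⇒n2
[35] read 'd'  n2⇒n3
[36] read 'c'  n3⇒n4
[37] read 'd'  n4⇒n5  emit P0@[33:37]
[38] read 'b'  n5⇒n6 ·f
[39] read 'e'  n6⇒n7  emit P1@[38:39],P2@[39:39]
[40] read 'c'  n7⇒n1 ·f
[41] read 'b'  n1⇒n2
[42] read 'd'  n2⇒n3
[43] read 'c'  n3⇒n4
[44] read 'd'  n4⇒n5  emit P0@[40:44]
[45] read 'c'  n5⇒n1 ·f
[46] read 'b'  n1⇒n2
[47] read 'b'  n2⇒n6 ·f
[48] read 'e'  n6⇒n7  emit P1@[47:48],P2@[48:48]
[49] read 'd'  n7⇒n0 ·f
[50] read 'a'  n0⇒n0
[51] read 'c'  n0⇒n1
[52] read 'e'  n1⇒n8 ·f  emit P2@[52:52]
[53] read 'd'  n8⇒n0 ·f
[54] read 'c'  n0⇒n1
[55] read 'b'  n1⇒n2
[56] read 'd'  n2⇒n3
[57] read 'c'  n3⇒n4
[58] read 'd'  n4⇒n5  emit P0@[54:58]
[59] read 'b'  n5⇒n6 ·f
[60] read 'a'  n6⇒n0 ·f
[61] read 'c'  n0⇒n1
[62] read 'a'  n1⇒n0 ·f
[63] read 'b'  n0⇒n6
[64] read 'e'  n6⇒n7  emit P1@[63:64],P2@[64:64]
[65] read 'd'  n7⇒n0 ·f
[66] read 'c'  n0⇒n1
[67] read 'b'  n1⇒n2
[68] read 'd'  n2⇒n3
[69] read 'c'  n3⇒n4
[70] read 'd'  n4⇒n5  emit P0@[66:70]
[71] read 'e'  n5⇒n8 ·f  emit P2@[71:71]
[72] read 'c'  n8⇒n1 ·f
[73] read 'b'  n1⇒n2
[74] read 'd'  n2⇒n3
[75] read 'c'  n3⇒n4
[76] read 'd'  n4⇒n5  emit P0@[72:76]
[77] read 'd'  n5⇒n0 ·f

All matches (sorted): [[1,1],[1,2],[6,0],[8,1],[8,2],[11,1],[11,2],[12,2],[13,2],[14,2],[15,2],[18,2],[20,1],[20,2],[22,1],[22,2],[27,0],[29,1],[29,2],[31,1],[31,2],[37,0],[39,1],[39,2],[44,0],[48,1],[48,2],[52,2],[58,0],[64,1],[64,2],[70,0],[71,2],[76,0]]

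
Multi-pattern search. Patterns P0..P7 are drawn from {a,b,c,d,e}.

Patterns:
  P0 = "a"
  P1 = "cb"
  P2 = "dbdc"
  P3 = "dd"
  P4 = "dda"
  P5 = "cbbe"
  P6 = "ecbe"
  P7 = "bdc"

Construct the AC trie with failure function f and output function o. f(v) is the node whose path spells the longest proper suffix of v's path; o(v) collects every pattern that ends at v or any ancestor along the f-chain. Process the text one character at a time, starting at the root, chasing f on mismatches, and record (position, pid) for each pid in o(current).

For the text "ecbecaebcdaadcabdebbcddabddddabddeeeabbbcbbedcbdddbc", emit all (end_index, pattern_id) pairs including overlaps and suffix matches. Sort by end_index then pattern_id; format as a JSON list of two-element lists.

Build automaton:
Trie nodes:
  0='ε' goto a→1 b→16 c→2 d→4 e→12
  1='a' goto ·  [P0 ends]
  2='c' goto b→3
  3='cb' goto b→10  [P1 ends]
  4='d' goto b→5 d→8
  5='db' goto d→6
  6='dbd' goto c→7
  7='dbdc' goto ·  [P2 ends]
  8='dd' goto a→9  [P3 ends]
  9='dda' goto ·  [P4 ends]
  10='cbb' goto e→11
  11='cbbe' goto ·  [P5 ends]
  12='e' goto c→13
  13='ec' goto b→14
  14='ecb' goto e→15
  15='ecbe' goto ·  [P6 ends]
  16='b' goto d→17
  17='bd' goto c→18
  18='bdc' goto ·  [P7 ends]

Failure links (BFS by depth):
  fail(1) 'a': from fail(0)=0 chase 'a': 0 ⇒ 0;  out={0}∪out(0)={0}
  fail(2) 'c': from fail(0)=0 chase 'c': 0 ⇒ 0;  out=∅∪out(0)=∅
  fail(4) 'd': from fail(0)=0 chase 'd': 0 ⇒ 0;  out=∅∪out(0)=∅
  fail(12) 'e': from fail(0)=0 chase 'e': 0 ⇒ 0;  out=∅∪out(0)=∅
  fail(16) 'b': from fail(0)=0 chase 'b': 0 ⇒ 0;  out=∅∪out(0)=∅
  fail(3) 'cb': from fail(2)=0 chase 'b': 0 ⇒ 16;  out={1}∪out(16)={1}
  fail(5) 'db': from fail(4)=0 chase 'b': 0 ⇒ 16;  out=∅∪out(16)=∅
  fail(8) 'dd': from fail(4)=0 chase 'd': 0 ⇒ 4;  out={3}∪out(4)={3}
  fail(13) 'ec': from fail(12)=0 chase 'c': 0 ⇒ 2;  out=∅∪out(2)=∅
  fail(17) 'bd': from fail(16)=0 chase 'd': 0 ⇒ 4;  out=∅∪out(4)=∅
  fail(6) 'dbd': from fail(5)=16 chase 'd': 16 ⇒ 17;  out=∅∪out(17)=∅
  fail(9) 'dda': from fail(8)=4 chase 'a': 4→0 ⇒ 1;  out={4}∪out(1)={0,4}
  fail(10) 'cbb': from fail(3)=16 chase 'b': 16→0 ⇒ 16;  out=∅∪out(16)=∅
  fail(14) 'ecb': from fail(13)=2 chase 'b': 2 ⇒ 3;  out=∅∪out(3)={1}
  fail(18) 'bdc': from fail(17)=4 chase 'c': 4→0 ⇒ 2;  out={7}∪out(2)={7}
  fail(7) 'dbdc': from fail(6)=17 chase 'c': 17 ⇒ 18;  out={2}∪out(18)={2,7}
  fail(11) 'cbbe': from fail(10)=16 chase 'e': 16→0 ⇒ 12;  out={5}∪out(12)={5}
  fail(15) 'ecbe': from fail(14)=3 chase 'e': 3→16→0 ⇒ 12;  out={6}∪out(12)={6}

Text stream:
i=0 'e': node 0→12
i=1 'c': node 12→13
i=2 'b': node 13→14  emit P1@[1:2]
i=3 'e': node 14→15  emit P6@[0:3]
i=4 'c': node 15→13 ·f
i=5 'a': node 13→1 ·f  emit P0@[5:5]
i=6 'e': node 1→12 ·f
i=7 'b': node 12→16 ·f
i=8 'c': node 16→2 ·f
i=9 'd': node 2→4 ·f
i=10 'a': node 4→1 ·f  emit P0@[10:10]
i=11 'a': node 1→1 ·f  emit P0@[11:11]
i=12 'd': node 1→4 ·f
i=13 'c': node 4→2 ·f
i=14 'a': node 2→1 ·f  emit P0@[14:14]
i=15 'b': node 1→16 ·f
i=16 'd': node 16→17
i=17 'e': node 17→12 ·f
i=18 'b': node 12→16 ·f
i=19 'b': node 16→16 ·f
i=20 'c': node 16→2 ·f
i=21 'd': node 2→4 ·f
i=22 'd': node 4→8  emit P3@[21:22]
i=23 'a': node 8→9  emit P0@[23:23],P4@[21:23]
i=24 'b': node 9→16 ·f
i=25 'd': node 16→17
i=26 'd': node 17→8 ·f  emit P3@[25:26]
i=27 'd': node 8→8 ·f  emit P3@[26:27]
i=28 'd': node 8→8 ·f  emit P3@[27:28]
i=29 'a': node 8→9  emit P0@[29:29],P4@[27:29]
i=30 'b': node 9→16 ·f
i=31 'd': node 16→17
i=32 'd': node 17→8 ·f  emit P3@[31:32]
i=33 'e': node 8→12 ·f
i=34 'e': node 12→12 ·f
i=35 'e': node 12→12 ·f
i=36 'a': node 12→1 ·f  emit P0@[36:36]
i=37 'b': node 1→16 ·f
i=38 'b': node 16→16 ·f
i=39 'b': node 16→16 ·f
i=40 'c': node 16→2 ·f
i=41 'b': node 2→3  emit P1@[40:41]
i=42 'b': node 3→10
i=43 'e': node 10→11  emit P5@[40:43]
i=44 'd': node 11→4 ·f
i=45 'c': node 4→2 ·f
i=46 'b': node 2→3  emit P1@[45:46]
i=47 'd': node 3→17 ·f
i=48 'd': node 17→8 ·f  emit P3@[47:48]
i=49 'd': node 8→8 ·f  emit P3@[48:49]
i=50 'b': node 8→5 ·f
i=51 'c': node 5→2 ·f

Matches: [[2,1],[3,6],[5,0],[10,0],[11,0],[14,0],[22,3],[23,0],[23,4],[26,3],[27,3],[28,3],[29,0],[29,4],[32,3],[36,0],[41,1],[43,5],[46,1],[48,3],[49,3]]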